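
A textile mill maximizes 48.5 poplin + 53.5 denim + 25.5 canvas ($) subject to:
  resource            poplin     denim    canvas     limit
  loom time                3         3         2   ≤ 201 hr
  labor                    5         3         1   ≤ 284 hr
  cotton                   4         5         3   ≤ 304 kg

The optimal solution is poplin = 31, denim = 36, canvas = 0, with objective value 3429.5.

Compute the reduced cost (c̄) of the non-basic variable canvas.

Check each constraint at x*: loom time 201/201 (tight); labor 263/284 (slack 21); cotton 304/304 (tight).
Since labor is not tight, its dual is 0.
From A_Bᵀ y = c: 3·y_loom time + 4·y_cotton = 48.5; 3·y_loom time + 5·y_cotton = 53.5.
This yields shadow prices y_loom time = 9.5, y_cotton = 5.
Reduced cost of canvas: c₃ − yᵀa₃ = 25.5 − (9.5·2 + 5·3) = 25.5 − 34 = -8.5.

-8.5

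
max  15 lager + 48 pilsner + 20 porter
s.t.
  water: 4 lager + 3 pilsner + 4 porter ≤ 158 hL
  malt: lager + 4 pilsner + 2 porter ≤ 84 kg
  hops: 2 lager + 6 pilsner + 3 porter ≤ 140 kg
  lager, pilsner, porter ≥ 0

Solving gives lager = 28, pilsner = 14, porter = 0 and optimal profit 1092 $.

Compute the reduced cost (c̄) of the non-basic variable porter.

Check each constraint at x*: water 154/158 (slack 4); malt 84/84 (tight); hops 140/140 (tight).
By complementary slackness, y = 0 for the non-binding constraint.
The binding rows give the dual system: 1·y_malt + 2·y_hops = 15 and 4·y_malt + 6·y_hops = 48.
→ y_malt = 3 and y_hops = 6.
Reduced cost of porter: c₃ − yᵀa₃ = 20 − (3·2 + 6·3) = 20 − 24 = -4.

-4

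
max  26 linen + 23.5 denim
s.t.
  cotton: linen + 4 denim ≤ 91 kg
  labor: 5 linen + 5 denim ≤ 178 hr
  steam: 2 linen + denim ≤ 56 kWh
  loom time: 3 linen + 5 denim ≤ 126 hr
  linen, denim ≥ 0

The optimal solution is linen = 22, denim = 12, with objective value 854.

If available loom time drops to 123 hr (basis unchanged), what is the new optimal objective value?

Check each constraint at x*: cotton 70/91 (slack 21); labor 170/178 (slack 8); steam 56/56 (tight); loom time 126/126 (tight).
By complementary slackness, y = 0 for the non-binding constraints.
The binding rows give the dual system: 2·y_steam + 3·y_loom time = 26 and 1·y_steam + 5·y_loom time = 23.5.
Solving: y_steam = 8.5, y_loom time = 3.
Δz = y_loom time·Δb = 3 × (-3) = -9, so new z* = 854 − 9 = 845.

845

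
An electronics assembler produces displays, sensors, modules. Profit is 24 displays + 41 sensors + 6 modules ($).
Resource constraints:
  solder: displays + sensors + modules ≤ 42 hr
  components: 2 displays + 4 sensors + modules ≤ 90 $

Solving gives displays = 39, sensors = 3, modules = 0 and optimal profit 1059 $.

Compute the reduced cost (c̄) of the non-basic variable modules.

Check each constraint at x*: solder 42/42 (tight); components 90/90 (tight).
Dual feasibility on the basic columns requires 1·y_solder + 2·y_components = 24, 1·y_solder + 4·y_components = 41.
This yields shadow prices y_solder = 7, y_components = 8.5.
Reduced cost of modules: c₃ − yᵀa₃ = 6 − (7·1 + 8.5·1) = 6 − 15.5 = -9.5.

-9.5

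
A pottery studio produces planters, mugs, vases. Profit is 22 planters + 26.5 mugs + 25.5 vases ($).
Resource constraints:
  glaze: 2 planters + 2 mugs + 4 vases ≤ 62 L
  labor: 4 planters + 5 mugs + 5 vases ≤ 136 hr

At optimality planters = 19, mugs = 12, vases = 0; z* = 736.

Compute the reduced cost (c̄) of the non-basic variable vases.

-5

At the optimum: glaze uses 62 of 62 (binding); labor uses 136 of 136 (binding).
From A_Bᵀ y = c: 2·y_glaze + 4·y_labor = 22; 2·y_glaze + 5·y_labor = 26.5.
This yields shadow prices y_glaze = 2, y_labor = 4.5.
Reduced cost of vases: c₃ − yᵀa₃ = 25.5 − (2·4 + 4.5·5) = 25.5 − 30.5 = -5.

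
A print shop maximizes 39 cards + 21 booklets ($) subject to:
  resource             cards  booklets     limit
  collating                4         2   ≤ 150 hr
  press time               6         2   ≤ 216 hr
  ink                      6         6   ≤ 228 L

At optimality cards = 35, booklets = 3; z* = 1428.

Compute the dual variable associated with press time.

4.5

At the optimum: collating uses 146 of 150 (slack = 4); press time uses 216 of 216 (binding); ink uses 228 of 228 (binding).
Since collating is not tight, its dual is 0.
The binding rows give the dual system: 6·y_press time + 6·y_ink = 39 and 2·y_press time + 6·y_ink = 21.
→ y_press time = 4.5 and y_ink = 2.
Shadow price of press time = 4.5.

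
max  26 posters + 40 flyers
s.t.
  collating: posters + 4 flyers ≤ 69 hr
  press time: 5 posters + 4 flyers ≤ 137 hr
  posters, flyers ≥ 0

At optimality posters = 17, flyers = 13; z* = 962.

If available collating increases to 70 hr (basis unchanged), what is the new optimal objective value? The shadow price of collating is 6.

Δb = 1, so new z* = 962 + (6)·(1) = 962 + 6 = 968.

968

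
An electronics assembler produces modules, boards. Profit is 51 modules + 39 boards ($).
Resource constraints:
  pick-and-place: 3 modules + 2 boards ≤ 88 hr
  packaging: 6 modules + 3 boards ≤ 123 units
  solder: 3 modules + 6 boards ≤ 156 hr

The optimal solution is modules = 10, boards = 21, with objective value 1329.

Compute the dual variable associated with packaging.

At the optimum: pick-and-place uses 72 of 88 (slack = 16); packaging uses 123 of 123 (binding); solder uses 156 of 156 (binding).
By complementary slackness, y = 0 for the non-binding constraint.
Dual feasibility on the basic columns requires 6·y_packaging + 3·y_solder = 51, 3·y_packaging + 6·y_solder = 39.
→ y_packaging = 7 and y_solder = 3.
Shadow price of packaging = 7.

7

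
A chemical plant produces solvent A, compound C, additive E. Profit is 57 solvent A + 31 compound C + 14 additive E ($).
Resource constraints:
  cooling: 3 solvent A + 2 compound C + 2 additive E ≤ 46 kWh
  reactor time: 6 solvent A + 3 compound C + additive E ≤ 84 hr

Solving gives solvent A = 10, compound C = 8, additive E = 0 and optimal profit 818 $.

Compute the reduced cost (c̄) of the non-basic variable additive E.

-3

Both cooling and reactor time are binding at x*.
The binding rows give the dual system: 3·y_cooling + 6·y_reactor time = 57 and 2·y_cooling + 3·y_reactor time = 31.
→ y_cooling = 5 and y_reactor time = 7.
Reduced cost of additive E: c₃ − yᵀa₃ = 14 − (5·2 + 7·1) = 14 − 17 = -3.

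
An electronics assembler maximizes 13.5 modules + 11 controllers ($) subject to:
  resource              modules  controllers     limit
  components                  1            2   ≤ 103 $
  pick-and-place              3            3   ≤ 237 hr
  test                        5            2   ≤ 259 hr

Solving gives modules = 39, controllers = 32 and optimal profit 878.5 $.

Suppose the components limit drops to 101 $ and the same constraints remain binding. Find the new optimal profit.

871.5

Check each constraint at x*: components 103/103 (tight); pick-and-place 213/237 (slack 24); test 259/259 (tight).
Slack constraints have shadow price 0 (complementary slackness).
From A_Bᵀ y = c: 1·y_components + 5·y_test = 13.5; 2·y_components + 2·y_test = 11.
This yields shadow prices y_components = 3.5, y_test = 2.
Δz = y_components·Δb = 3.5 × (-2) = -7, so new z* = 878.5 − 7 = 871.5.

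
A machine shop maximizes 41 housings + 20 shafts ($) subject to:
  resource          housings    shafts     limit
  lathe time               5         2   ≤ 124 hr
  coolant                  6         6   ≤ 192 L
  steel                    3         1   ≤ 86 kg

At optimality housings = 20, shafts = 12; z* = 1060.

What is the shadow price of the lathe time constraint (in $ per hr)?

Check each constraint at x*: lathe time 124/124 (tight); coolant 192/192 (tight); steel 72/86 (slack 14).
Slack constraints have shadow price 0 (complementary slackness).
The binding rows give the dual system: 5·y_lathe time + 6·y_coolant = 41 and 2·y_lathe time + 6·y_coolant = 20.
→ y_lathe time = 7 and y_coolant = 1.
Shadow price of lathe time = 7.

7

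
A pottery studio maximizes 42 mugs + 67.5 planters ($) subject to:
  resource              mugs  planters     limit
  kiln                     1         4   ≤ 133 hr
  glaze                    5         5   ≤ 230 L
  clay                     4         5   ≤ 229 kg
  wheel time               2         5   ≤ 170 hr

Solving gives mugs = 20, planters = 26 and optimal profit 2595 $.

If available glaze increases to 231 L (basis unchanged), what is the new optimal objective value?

2600

At the optimum: kiln uses 124 of 133 (slack = 9); glaze uses 230 of 230 (binding); clay uses 210 of 229 (slack = 19); wheel time uses 170 of 170 (binding).
Since kiln, clay are not tight, their duals are 0.
The binding rows give the dual system: 5·y_glaze + 2·y_wheel time = 42 and 5·y_glaze + 5·y_wheel time = 67.5.
→ y_glaze = 5 and y_wheel time = 8.5.
Δz = y_glaze·Δb = 5 × (1) = 5, so new z* = 2595 + 5 = 2600.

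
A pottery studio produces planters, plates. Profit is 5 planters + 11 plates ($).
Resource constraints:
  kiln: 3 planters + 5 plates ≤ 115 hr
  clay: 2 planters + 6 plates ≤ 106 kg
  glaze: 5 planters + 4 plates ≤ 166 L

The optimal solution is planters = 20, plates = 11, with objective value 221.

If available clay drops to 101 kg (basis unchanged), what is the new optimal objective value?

Binding: kiln and clay. Non-binding: glaze (22 unused).
Since glaze is not tight, its dual is 0.
The binding rows give the dual system: 3·y_kiln + 2·y_clay = 5 and 5·y_kiln + 6·y_clay = 11.
→ y_kiln = 1 and y_clay = 1.
Δz = y_clay·Δb = 1 × (-5) = -5, so new z* = 221 − 5 = 216.

216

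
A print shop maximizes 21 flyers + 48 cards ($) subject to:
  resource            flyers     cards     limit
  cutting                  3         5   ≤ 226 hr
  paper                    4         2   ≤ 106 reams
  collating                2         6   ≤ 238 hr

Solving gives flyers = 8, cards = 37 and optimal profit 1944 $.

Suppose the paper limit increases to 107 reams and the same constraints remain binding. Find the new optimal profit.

1945.5

Check each constraint at x*: cutting 209/226 (slack 17); paper 106/106 (tight); collating 238/238 (tight).
Since cutting is not tight, its dual is 0.
From A_Bᵀ y = c: 4·y_paper + 2·y_collating = 21; 2·y_paper + 6·y_collating = 48.
This yields shadow prices y_paper = 1.5, y_collating = 7.5.
Δz = y_paper·Δb = 1.5 × (1) = 1.5, so new z* = 1944 + 1.5 = 1945.5.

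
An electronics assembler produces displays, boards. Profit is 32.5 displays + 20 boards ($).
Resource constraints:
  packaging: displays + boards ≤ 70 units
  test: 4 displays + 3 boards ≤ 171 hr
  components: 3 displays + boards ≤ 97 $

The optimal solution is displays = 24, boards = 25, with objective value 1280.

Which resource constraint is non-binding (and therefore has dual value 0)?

packaging: 49/70 (slack 21)
test: 171/171 (binding)
components: 97/97 (binding)
By complementary slackness, a constraint with positive slack has shadow price 0 → packaging.

packaging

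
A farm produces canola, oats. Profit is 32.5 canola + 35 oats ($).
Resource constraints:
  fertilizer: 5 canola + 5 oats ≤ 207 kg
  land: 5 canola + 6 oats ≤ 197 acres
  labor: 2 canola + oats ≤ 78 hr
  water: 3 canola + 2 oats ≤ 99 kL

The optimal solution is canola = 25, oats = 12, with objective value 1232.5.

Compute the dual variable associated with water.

Check each constraint at x*: fertilizer 185/207 (slack 22); land 197/197 (tight); labor 62/78 (slack 16); water 99/99 (tight).
By complementary slackness, y = 0 for the non-binding constraints.
From A_Bᵀ y = c: 5·y_land + 3·y_water = 32.5; 6·y_land + 2·y_water = 35.
Solving: y_land = 5, y_water = 2.5.
Shadow price of water = 2.5.

2.5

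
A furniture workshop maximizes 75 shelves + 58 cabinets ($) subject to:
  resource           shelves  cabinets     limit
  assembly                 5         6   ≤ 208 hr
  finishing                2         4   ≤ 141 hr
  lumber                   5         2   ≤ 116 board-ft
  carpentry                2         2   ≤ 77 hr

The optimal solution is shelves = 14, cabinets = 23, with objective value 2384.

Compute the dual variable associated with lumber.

Check each constraint at x*: assembly 208/208 (tight); finishing 120/141 (slack 21); lumber 116/116 (tight); carpentry 74/77 (slack 3).
Since finishing, carpentry are not tight, their duals are 0.
From A_Bᵀ y = c: 5·y_assembly + 5·y_lumber = 75; 6·y_assembly + 2·y_lumber = 58.
Solving: y_assembly = 7, y_lumber = 8.
Shadow price of lumber = 8.

8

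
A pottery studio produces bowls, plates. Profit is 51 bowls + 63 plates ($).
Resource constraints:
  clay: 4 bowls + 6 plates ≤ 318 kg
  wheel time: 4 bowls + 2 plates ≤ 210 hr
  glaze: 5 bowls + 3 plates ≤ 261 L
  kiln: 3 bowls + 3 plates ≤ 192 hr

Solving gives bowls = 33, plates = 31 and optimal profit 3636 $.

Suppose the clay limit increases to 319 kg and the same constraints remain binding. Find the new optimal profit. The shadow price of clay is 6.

Δb = 1, so new z* = 3636 + (6)·(1) = 3636 + 6 = 3642.

3642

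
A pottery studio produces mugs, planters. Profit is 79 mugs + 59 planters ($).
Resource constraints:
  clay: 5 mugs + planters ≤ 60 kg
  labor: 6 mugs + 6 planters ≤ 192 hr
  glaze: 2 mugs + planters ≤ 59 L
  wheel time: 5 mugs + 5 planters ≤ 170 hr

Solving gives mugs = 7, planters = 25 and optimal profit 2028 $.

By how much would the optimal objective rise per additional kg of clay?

Binding: clay and labor. Non-binding: glaze (20 unused), wheel time (10 unused).
Slack constraints have shadow price 0 (complementary slackness).
Dual feasibility on the basic columns requires 5·y_clay + 6·y_labor = 79, 1·y_clay + 6·y_labor = 59.
→ y_clay = 5 and y_labor = 9.
Shadow price of clay = 5.

5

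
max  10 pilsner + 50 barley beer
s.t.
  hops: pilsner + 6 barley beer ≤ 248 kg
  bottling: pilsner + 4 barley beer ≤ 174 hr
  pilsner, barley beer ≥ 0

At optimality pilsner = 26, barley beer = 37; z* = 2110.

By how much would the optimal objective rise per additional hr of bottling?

5

Both hops and bottling are binding at x*.
The binding rows give the dual system: 1·y_hops + 1·y_bottling = 10 and 6·y_hops + 4·y_bottling = 50.
This yields shadow prices y_hops = 5, y_bottling = 5.
Shadow price of bottling = 5.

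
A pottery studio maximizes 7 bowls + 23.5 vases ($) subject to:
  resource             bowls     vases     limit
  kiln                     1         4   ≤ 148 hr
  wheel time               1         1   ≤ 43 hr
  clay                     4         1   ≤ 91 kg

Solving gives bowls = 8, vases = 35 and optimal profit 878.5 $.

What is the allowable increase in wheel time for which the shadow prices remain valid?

4.8

Binding constraints: kiln, wheel time. The basis is B = [[1,4],[1,1]] with det -3.
Per unit increase in wheel time, x* moves by d = (1.3333, -0.3333).
The basis stays optimal until clay becomes binding; allowable increase = 4.8 hr.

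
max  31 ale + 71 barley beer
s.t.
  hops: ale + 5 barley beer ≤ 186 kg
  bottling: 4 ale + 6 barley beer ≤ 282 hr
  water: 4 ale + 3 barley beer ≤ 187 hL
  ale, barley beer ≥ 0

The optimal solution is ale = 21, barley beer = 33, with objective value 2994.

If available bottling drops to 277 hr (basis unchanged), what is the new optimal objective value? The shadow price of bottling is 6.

Δb = -5, so new z* = 2994 + (6)·(-5) = 2994 − 30 = 2964.

2964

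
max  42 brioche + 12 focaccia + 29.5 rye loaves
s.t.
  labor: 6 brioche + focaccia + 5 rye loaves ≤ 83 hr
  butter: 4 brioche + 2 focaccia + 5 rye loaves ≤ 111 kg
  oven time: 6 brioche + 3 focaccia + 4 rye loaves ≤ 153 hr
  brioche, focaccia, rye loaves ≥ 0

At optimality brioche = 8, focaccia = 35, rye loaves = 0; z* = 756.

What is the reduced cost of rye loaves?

Binding: labor and oven time. Non-binding: butter (9 unused).
By complementary slackness, y = 0 for the non-binding constraint.
The binding rows give the dual system: 6·y_labor + 6·y_oven time = 42 and 1·y_labor + 3·y_oven time = 12.
→ y_labor = 4.5 and y_oven time = 2.5.
Reduced cost of rye loaves: c₃ − yᵀa₃ = 29.5 − (4.5·5 + 2.5·4) = 29.5 − 32.5 = -3.

-3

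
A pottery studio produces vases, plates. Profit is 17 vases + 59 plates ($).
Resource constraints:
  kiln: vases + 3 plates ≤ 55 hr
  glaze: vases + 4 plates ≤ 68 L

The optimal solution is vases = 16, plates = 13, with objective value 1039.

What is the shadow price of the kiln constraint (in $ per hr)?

9

At the optimum: kiln uses 55 of 55 (binding); glaze uses 68 of 68 (binding).
From A_Bᵀ y = c: 1·y_kiln + 1·y_glaze = 17; 3·y_kiln + 4·y_glaze = 59.
→ y_kiln = 9 and y_glaze = 8.
Shadow price of kiln = 9.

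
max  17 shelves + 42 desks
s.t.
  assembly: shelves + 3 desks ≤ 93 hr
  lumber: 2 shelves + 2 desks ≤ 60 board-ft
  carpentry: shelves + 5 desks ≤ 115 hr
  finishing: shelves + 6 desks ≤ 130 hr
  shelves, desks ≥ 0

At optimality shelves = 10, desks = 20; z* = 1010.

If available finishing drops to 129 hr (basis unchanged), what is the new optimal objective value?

1005

Binding: lumber and finishing. Non-binding: assembly (23 unused), carpentry (5 unused).
Since assembly, carpentry are not tight, their duals are 0.
From A_Bᵀ y = c: 2·y_lumber + 1·y_finishing = 17; 2·y_lumber + 6·y_finishing = 42.
Solving: y_lumber = 6, y_finishing = 5.
Δz = y_finishing·Δb = 5 × (-1) = -5, so new z* = 1010 − 5 = 1005.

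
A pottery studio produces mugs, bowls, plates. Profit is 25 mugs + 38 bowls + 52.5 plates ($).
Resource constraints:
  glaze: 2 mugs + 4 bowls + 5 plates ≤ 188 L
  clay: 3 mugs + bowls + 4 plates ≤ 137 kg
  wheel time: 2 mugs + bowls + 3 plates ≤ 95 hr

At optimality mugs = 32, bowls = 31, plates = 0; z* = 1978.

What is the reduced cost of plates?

-2

Binding: glaze and wheel time. Non-binding: clay (10 unused).
Slack constraints have shadow price 0 (complementary slackness).
Dual feasibility on the basic columns requires 2·y_glaze + 2·y_wheel time = 25, 4·y_glaze + 1·y_wheel time = 38.
→ y_glaze = 8.5 and y_wheel time = 4.
Reduced cost of plates: c₃ − yᵀa₃ = 52.5 − (8.5·5 + 4·3) = 52.5 − 54.5 = -2.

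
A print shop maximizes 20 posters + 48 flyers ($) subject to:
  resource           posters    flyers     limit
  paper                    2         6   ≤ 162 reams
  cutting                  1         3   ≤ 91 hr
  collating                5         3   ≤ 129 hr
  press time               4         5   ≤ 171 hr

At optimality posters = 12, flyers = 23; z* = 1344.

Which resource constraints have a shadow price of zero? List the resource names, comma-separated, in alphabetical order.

cutting, press time

paper: 162/162 (binding)
cutting: 81/91 (slack 10)
collating: 129/129 (binding)
press time: 163/171 (slack 8)
By complementary slackness, a constraint with positive slack has shadow price 0 → cutting, press time.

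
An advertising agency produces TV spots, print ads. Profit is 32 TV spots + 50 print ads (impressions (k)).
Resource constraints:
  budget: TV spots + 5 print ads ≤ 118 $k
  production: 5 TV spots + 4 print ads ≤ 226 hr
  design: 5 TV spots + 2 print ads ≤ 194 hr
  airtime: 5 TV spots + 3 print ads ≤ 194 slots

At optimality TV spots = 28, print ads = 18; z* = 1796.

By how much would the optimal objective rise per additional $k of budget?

Check each constraint at x*: budget 118/118 (tight); production 212/226 (slack 14); design 176/194 (slack 18); airtime 194/194 (tight).
Slack constraints have shadow price 0 (complementary slackness).
Dual feasibility on the basic columns requires 1·y_budget + 5·y_airtime = 32, 5·y_budget + 3·y_airtime = 50.
This yields shadow prices y_budget = 7, y_airtime = 5.
Shadow price of budget = 7.

7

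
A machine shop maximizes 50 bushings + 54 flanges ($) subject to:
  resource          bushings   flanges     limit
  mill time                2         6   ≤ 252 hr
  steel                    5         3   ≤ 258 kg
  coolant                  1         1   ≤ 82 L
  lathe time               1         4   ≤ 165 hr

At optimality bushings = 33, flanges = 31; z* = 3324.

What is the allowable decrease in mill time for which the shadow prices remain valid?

Binding constraints: mill time, steel. The basis is B = [[2,6],[5,3]] with det -24.
Per unit decrease in mill time, x* moves by d = (0.125, -0.2083).
The basis stays optimal until flanges reaches 0; allowable decrease = 148.8 hr.

148.8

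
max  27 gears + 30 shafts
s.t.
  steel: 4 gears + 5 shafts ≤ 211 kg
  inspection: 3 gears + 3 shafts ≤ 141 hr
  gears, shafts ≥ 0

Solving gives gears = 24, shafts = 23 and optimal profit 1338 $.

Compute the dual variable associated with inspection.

Both steel and inspection are binding at x*.
The binding rows give the dual system: 4·y_steel + 3·y_inspection = 27 and 5·y_steel + 3·y_inspection = 30.
Solving: y_steel = 3, y_inspection = 5.
Shadow price of inspection = 5.

5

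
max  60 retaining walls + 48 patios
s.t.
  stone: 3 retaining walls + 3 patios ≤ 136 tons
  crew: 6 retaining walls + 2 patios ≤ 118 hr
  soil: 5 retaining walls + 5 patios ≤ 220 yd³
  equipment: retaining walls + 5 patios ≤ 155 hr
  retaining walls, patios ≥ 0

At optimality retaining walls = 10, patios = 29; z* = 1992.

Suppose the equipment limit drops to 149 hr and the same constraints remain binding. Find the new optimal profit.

Binding: crew and equipment. Non-binding: stone (19 unused), soil (25 unused).
By complementary slackness, y = 0 for the non-binding constraints.
The binding rows give the dual system: 6·y_crew + 1·y_equipment = 60 and 2·y_crew + 5·y_equipment = 48.
This yields shadow prices y_crew = 9, y_equipment = 6.
Δz = y_equipment·Δb = 6 × (-6) = -36, so new z* = 1992 − 36 = 1956.

1956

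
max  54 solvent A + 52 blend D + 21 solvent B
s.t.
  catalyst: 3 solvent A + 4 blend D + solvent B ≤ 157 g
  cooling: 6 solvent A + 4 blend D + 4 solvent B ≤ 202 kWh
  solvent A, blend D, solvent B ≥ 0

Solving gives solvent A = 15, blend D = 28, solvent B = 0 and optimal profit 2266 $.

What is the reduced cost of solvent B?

At the optimum: catalyst uses 157 of 157 (binding); cooling uses 202 of 202 (binding).
From A_Bᵀ y = c: 3·y_catalyst + 6·y_cooling = 54; 4·y_catalyst + 4·y_cooling = 52.
Solving: y_catalyst = 8, y_cooling = 5.
Reduced cost of solvent B: c₃ − yᵀa₃ = 21 − (8·1 + 5·4) = 21 − 28 = -7.

-7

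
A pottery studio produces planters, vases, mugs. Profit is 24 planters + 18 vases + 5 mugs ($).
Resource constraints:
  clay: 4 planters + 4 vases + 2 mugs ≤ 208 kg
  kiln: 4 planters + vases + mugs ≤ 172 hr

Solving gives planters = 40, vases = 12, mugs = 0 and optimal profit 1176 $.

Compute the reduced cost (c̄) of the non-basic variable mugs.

Check each constraint at x*: clay 208/208 (tight); kiln 172/172 (tight).
The binding rows give the dual system: 4·y_clay + 4·y_kiln = 24 and 4·y_clay + 1·y_kiln = 18.
This yields shadow prices y_clay = 4, y_kiln = 2.
Reduced cost of mugs: c₃ − yᵀa₃ = 5 − (4·2 + 2·1) = 5 − 10 = -5.

-5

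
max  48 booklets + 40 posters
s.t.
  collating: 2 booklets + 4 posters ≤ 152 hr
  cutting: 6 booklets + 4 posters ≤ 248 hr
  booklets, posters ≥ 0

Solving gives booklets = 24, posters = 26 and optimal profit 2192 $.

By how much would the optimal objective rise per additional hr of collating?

At the optimum: collating uses 152 of 152 (binding); cutting uses 248 of 248 (binding).
The binding rows give the dual system: 2·y_collating + 6·y_cutting = 48 and 4·y_collating + 4·y_cutting = 40.
→ y_collating = 3 and y_cutting = 7.
Shadow price of collating = 3.

3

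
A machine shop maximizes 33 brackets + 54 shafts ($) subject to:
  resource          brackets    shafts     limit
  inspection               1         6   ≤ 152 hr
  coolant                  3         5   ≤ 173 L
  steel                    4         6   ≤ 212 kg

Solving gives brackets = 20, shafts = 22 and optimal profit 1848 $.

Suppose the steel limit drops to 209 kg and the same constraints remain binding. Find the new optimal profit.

1824

Check each constraint at x*: inspection 152/152 (tight); coolant 170/173 (slack 3); steel 212/212 (tight).
Since coolant is not tight, its dual is 0.
The binding rows give the dual system: 1·y_inspection + 4·y_steel = 33 and 6·y_inspection + 6·y_steel = 54.
This yields shadow prices y_inspection = 1, y_steel = 8.
Δz = y_steel·Δb = 8 × (-3) = -24, so new z* = 1848 − 24 = 1824.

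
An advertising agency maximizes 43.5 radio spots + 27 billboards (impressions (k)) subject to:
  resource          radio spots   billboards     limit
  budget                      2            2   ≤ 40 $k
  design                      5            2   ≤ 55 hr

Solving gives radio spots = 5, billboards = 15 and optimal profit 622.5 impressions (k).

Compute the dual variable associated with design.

5.5

Check each constraint at x*: budget 40/40 (tight); design 55/55 (tight).
Dual feasibility on the basic columns requires 2·y_budget + 5·y_design = 43.5, 2·y_budget + 2·y_design = 27.
→ y_budget = 8 and y_design = 5.5.
Shadow price of design = 5.5.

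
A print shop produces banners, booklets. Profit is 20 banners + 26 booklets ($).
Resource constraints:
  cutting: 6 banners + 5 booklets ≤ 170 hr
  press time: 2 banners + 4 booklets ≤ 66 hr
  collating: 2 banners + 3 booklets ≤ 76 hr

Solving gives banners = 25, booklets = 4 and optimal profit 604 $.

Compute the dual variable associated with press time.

4

Binding: cutting and press time. Non-binding: collating (14 unused).
Since collating is not tight, its dual is 0.
From A_Bᵀ y = c: 6·y_cutting + 2·y_press time = 20; 5·y_cutting + 4·y_press time = 26.
This yields shadow prices y_cutting = 2, y_press time = 4.
Shadow price of press time = 4.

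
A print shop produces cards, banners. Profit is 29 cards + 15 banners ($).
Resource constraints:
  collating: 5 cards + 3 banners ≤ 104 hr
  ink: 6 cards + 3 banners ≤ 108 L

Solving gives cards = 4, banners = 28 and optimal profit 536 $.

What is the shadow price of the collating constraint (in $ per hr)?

Check each constraint at x*: collating 104/104 (tight); ink 108/108 (tight).
Dual feasibility on the basic columns requires 5·y_collating + 6·y_ink = 29, 3·y_collating + 3·y_ink = 15.
→ y_collating = 1 and y_ink = 4.
Shadow price of collating = 1.

1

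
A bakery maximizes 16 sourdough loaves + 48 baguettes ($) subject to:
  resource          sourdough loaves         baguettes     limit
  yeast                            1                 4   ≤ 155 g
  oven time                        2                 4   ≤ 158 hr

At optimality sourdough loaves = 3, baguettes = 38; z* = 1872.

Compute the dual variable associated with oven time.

Both yeast and oven time are binding at x*.
Dual feasibility on the basic columns requires 1·y_yeast + 2·y_oven time = 16, 4·y_yeast + 4·y_oven time = 48.
→ y_yeast = 8 and y_oven time = 4.
Shadow price of oven time = 4.

4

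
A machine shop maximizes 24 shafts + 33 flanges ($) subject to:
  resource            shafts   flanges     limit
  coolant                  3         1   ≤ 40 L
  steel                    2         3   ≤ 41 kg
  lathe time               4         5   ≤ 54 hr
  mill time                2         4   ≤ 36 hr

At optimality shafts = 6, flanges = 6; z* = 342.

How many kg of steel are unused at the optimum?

steel used = 2·6 + 3·6 = 30; slack = 41 − 30 = 11.

11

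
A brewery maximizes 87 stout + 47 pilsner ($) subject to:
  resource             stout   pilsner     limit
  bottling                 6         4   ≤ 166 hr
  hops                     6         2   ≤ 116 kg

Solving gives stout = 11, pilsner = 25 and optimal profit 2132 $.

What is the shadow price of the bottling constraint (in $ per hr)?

9

At the optimum: bottling uses 166 of 166 (binding); hops uses 116 of 116 (binding).
From A_Bᵀ y = c: 6·y_bottling + 6·y_hops = 87; 4·y_bottling + 2·y_hops = 47.
→ y_bottling = 9 and y_hops = 5.5.
Shadow price of bottling = 9.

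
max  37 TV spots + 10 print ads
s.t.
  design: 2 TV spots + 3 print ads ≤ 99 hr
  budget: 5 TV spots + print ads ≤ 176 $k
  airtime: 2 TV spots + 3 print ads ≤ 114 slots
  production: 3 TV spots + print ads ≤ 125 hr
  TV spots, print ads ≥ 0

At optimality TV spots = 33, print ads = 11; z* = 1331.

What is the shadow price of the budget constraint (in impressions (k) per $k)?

7

Binding: design and budget. Non-binding: airtime (15 unused), production (15 unused).
Slack constraints have shadow price 0 (complementary slackness).
Dual feasibility on the basic columns requires 2·y_design + 5·y_budget = 37, 3·y_design + 1·y_budget = 10.
This yields shadow prices y_design = 1, y_budget = 7.
Shadow price of budget = 7.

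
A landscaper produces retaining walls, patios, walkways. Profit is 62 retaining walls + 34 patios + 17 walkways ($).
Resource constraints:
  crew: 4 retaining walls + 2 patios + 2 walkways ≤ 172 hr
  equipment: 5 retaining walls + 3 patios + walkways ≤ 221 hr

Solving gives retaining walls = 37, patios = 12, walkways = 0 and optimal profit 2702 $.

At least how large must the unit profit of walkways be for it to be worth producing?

Both crew and equipment are binding at x*.
Dual feasibility on the basic columns requires 4·y_crew + 5·y_equipment = 62, 2·y_crew + 3·y_equipment = 34.
This yields shadow prices y_crew = 8, y_equipment = 6.
walkways enters the basis when its profit ≥ yᵀa₃ = 8·2 + 6·1 = 22.

22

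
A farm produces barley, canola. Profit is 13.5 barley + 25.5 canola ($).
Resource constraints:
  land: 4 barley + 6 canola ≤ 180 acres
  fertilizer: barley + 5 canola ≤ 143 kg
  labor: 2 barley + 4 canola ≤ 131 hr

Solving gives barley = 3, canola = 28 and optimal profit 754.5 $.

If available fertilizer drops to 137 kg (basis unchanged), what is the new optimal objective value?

Check each constraint at x*: land 180/180 (tight); fertilizer 143/143 (tight); labor 118/131 (slack 13).
By complementary slackness, y = 0 for the non-binding constraint.
From A_Bᵀ y = c: 4·y_land + 1·y_fertilizer = 13.5; 6·y_land + 5·y_fertilizer = 25.5.
This yields shadow prices y_land = 3, y_fertilizer = 1.5.
Δz = y_fertilizer·Δb = 1.5 × (-6) = -9, so new z* = 754.5 − 9 = 745.5.

745.5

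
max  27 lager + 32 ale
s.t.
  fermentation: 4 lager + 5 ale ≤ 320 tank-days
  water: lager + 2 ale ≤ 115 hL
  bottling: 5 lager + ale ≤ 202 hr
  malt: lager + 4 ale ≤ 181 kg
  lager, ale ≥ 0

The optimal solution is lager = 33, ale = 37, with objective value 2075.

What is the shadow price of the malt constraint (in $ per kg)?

Check each constraint at x*: fermentation 317/320 (slack 3); water 107/115 (slack 8); bottling 202/202 (tight); malt 181/181 (tight).
By complementary slackness, y = 0 for the non-binding constraints.
The binding rows give the dual system: 5·y_bottling + 1·y_malt = 27 and 1·y_bottling + 4·y_malt = 32.
→ y_bottling = 4 and y_malt = 7.
Shadow price of malt = 7.

7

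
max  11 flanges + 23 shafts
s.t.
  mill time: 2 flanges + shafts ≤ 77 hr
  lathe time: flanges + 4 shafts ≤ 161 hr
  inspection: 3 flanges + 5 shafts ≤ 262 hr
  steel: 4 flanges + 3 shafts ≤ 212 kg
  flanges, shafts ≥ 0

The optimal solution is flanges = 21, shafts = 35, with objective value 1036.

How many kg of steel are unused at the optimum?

steel used = 4·21 + 3·35 = 189; slack = 212 − 189 = 23.

23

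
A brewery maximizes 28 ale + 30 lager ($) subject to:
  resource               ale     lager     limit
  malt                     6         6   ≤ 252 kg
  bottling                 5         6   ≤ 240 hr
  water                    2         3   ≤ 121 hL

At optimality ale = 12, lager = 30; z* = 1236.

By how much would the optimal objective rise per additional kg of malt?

3

Binding: malt and bottling. Non-binding: water (7 unused).
Slack constraints have shadow price 0 (complementary slackness).
The binding rows give the dual system: 6·y_malt + 5·y_bottling = 28 and 6·y_malt + 6·y_bottling = 30.
→ y_malt = 3 and y_bottling = 2.
Shadow price of malt = 3.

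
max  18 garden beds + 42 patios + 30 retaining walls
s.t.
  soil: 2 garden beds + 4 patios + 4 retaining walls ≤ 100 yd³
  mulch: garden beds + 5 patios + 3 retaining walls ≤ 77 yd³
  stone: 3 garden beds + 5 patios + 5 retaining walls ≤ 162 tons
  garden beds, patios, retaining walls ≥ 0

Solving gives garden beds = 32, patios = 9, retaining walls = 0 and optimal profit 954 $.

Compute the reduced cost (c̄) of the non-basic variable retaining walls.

-8

Check each constraint at x*: soil 100/100 (tight); mulch 77/77 (tight); stone 141/162 (slack 21).
By complementary slackness, y = 0 for the non-binding constraint.
Dual feasibility on the basic columns requires 2·y_soil + 1·y_mulch = 18, 4·y_soil + 5·y_mulch = 42.
This yields shadow prices y_soil = 8, y_mulch = 2.
Reduced cost of retaining walls: c₃ − yᵀa₃ = 30 − (8·4 + 2·3) = 30 − 38 = -8.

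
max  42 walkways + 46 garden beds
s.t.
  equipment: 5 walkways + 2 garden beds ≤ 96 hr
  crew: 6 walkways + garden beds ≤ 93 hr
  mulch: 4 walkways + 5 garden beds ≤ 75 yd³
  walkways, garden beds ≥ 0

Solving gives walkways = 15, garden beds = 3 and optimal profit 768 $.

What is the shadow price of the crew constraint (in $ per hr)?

Check each constraint at x*: equipment 81/96 (slack 15); crew 93/93 (tight); mulch 75/75 (tight).
By complementary slackness, y = 0 for the non-binding constraint.
From A_Bᵀ y = c: 6·y_crew + 4·y_mulch = 42; 1·y_crew + 5·y_mulch = 46.
Solving: y_crew = 1, y_mulch = 9.
Shadow price of crew = 1.

1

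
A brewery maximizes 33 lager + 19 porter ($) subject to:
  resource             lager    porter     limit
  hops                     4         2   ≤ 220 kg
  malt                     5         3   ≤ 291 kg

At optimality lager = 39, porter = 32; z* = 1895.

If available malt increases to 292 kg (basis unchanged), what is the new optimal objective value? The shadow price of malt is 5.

1900

Δb = 1, so new z* = 1895 + (5)·(1) = 1895 + 5 = 1900.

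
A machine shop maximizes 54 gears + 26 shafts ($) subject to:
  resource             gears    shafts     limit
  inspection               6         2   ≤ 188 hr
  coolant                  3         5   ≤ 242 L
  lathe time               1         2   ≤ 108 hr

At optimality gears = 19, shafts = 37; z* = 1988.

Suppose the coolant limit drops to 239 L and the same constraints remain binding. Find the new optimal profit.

Binding: inspection and coolant. Non-binding: lathe time (15 unused).
By complementary slackness, y = 0 for the non-binding constraint.
From A_Bᵀ y = c: 6·y_inspection + 3·y_coolant = 54; 2·y_inspection + 5·y_coolant = 26.
This yields shadow prices y_inspection = 8, y_coolant = 2.
Δz = y_coolant·Δb = 2 × (-3) = -6, so new z* = 1988 − 6 = 1982.

1982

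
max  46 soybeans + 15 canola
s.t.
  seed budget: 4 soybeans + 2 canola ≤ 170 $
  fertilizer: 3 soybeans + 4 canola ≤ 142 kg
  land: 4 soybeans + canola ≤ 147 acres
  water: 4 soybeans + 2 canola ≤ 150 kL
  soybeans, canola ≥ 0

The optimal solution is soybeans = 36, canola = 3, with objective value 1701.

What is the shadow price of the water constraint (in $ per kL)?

3.5

Check each constraint at x*: seed budget 150/170 (slack 20); fertilizer 120/142 (slack 22); land 147/147 (tight); water 150/150 (tight).
Since seed budget, fertilizer are not tight, their duals are 0.
The binding rows give the dual system: 4·y_land + 4·y_water = 46 and 1·y_land + 2·y_water = 15.
This yields shadow prices y_land = 8, y_water = 3.5.
Shadow price of water = 3.5.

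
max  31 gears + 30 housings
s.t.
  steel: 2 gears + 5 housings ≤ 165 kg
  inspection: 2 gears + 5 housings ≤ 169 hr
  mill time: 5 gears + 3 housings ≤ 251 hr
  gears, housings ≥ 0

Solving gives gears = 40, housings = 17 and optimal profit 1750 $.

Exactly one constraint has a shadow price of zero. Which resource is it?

steel: 165/165 (binding)
inspection: 165/169 (slack 4)
mill time: 251/251 (binding)
By complementary slackness, a constraint with positive slack has shadow price 0 → inspection.

inspection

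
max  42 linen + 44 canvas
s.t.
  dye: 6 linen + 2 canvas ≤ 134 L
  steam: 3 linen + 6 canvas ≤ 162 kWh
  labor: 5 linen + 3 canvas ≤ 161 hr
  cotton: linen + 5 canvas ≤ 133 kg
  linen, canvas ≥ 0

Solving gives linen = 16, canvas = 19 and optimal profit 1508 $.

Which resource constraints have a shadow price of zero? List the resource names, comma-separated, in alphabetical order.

dye: 134/134 (binding)
steam: 162/162 (binding)
labor: 137/161 (slack 24)
cotton: 111/133 (slack 22)
By complementary slackness, a constraint with positive slack has shadow price 0 → cotton, labor.

cotton, labor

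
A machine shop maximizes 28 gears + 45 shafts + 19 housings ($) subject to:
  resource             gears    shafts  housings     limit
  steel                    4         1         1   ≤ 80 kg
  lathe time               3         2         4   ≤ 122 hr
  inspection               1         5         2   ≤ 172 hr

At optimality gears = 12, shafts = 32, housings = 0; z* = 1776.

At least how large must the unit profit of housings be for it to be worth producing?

21

Binding: steel and inspection. Non-binding: lathe time (22 unused).
Since lathe time is not tight, its dual is 0.
The binding rows give the dual system: 4·y_steel + 1·y_inspection = 28 and 1·y_steel + 5·y_inspection = 45.
This yields shadow prices y_steel = 5, y_inspection = 8.
housings enters the basis when its profit ≥ yᵀa₃ = 5·1 + 8·2 = 21.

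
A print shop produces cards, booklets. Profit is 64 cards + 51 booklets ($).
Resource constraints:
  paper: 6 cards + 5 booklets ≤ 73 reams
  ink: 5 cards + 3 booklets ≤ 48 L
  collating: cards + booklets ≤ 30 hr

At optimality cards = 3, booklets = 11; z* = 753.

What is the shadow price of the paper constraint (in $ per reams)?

At the optimum: paper uses 73 of 73 (binding); ink uses 48 of 48 (binding); collating uses 14 of 30 (slack = 16).
Slack constraints have shadow price 0 (complementary slackness).
Dual feasibility on the basic columns requires 6·y_paper + 5·y_ink = 64, 5·y_paper + 3·y_ink = 51.
Solving: y_paper = 9, y_ink = 2.
Shadow price of paper = 9.

9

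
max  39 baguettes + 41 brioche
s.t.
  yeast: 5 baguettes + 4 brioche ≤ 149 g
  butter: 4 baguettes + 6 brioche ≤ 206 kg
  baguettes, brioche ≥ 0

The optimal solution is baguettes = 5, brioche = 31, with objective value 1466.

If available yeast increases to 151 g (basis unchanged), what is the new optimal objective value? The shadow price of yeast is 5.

1476

Δb = 2, so new z* = 1466 + (5)·(2) = 1466 + 10 = 1476.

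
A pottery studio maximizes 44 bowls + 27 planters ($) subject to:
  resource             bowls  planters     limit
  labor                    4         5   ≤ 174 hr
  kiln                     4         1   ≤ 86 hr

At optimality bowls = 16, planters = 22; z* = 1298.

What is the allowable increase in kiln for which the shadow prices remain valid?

88

Binding constraints: labor, kiln. The basis is B = [[4,5],[4,1]] with det -16.
Per unit increase in kiln, x* moves by d = (0.3125, -0.25).
The basis stays optimal until planters reaches 0; allowable increase = 88 hr.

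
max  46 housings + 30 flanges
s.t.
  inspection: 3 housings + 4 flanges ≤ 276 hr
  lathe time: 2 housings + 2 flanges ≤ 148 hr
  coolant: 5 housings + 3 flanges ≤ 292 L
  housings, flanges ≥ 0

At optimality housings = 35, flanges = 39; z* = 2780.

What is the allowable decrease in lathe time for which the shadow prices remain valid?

31.2

Binding constraints: lathe time, coolant. The basis is B = [[2,2],[5,3]] with det -4.
Per unit decrease in lathe time, x* moves by d = (0.75, -1.25).
The basis stays optimal until flanges reaches 0; allowable decrease = 31.2 hr.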